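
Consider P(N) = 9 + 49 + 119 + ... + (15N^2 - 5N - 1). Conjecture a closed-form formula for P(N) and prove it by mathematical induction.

We claim P(N) = N(5N^2 + 5N - 1) for all N ≥ 1.
Base case (N = 1): P(1) = 9, and the closed form gives 9. They agree.
Inductive step: suppose the statement holds for some p ≥ 1, so P(p) = p(5p^2 + 5p - 1).
Then P(p+1) = P(p) + (15p^2 + 25p + 9) = (p(5p^2 + 5p - 1)) + (15p^2 + 25p + 9).
Simplifying, P(p+1) = (p + 1)(5p^2 + 15p + 9) = (p+1)(5(p+1)^2 + 5(p+1) - 1),
which is the closed form with N = p+1.
Hence, by induction on N, the claim holds for every N ≥ 1.

P(N) = N(5N^2 + 5N - 1)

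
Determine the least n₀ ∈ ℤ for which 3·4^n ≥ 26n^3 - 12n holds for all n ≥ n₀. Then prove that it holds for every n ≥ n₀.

At n = 5: 3072 < 3190, so the inequality fails and n₀ ≥ 6. We prove 3·4^n ≥ 26n^3 - 12n for all n ≥ 6.
Base case (n = 6): 3·4^n = 12288 and 26n^3 - 12n = 5544, so 12288 ≥ 5544.
Suppose the result is true for n = j, so 3·4^j ≥ 26j^3 - 12j.
Then 3·4^(j + 1) = 4·(3·4^j) ≥ 4·(26j^3 - 12j).
Also, for j ≥ 6 we have 4·(26j^3 - 12j) ≥ 26(j+1)^3 - 12(j+1), since 4·(26j^3 - 12j) − (26(j+1)^3 - 12(j+1)) = 78j^3 - 78j^2 - 114j - 14, which is nonnegative for all j ≥ 6.
Combining, 3·4^(j + 1) ≥ 26(j+1)^3 - 12(j+1).
By induction, the statement is established for all n ≥ 6.
Hence the smallest such n₀ is 6.

n₀ = 6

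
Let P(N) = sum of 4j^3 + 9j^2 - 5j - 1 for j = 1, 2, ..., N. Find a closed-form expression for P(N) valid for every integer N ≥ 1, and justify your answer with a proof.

We claim P(N) = N(N^3 + 5N^2 + 3N - 2) for all N ≥ 1.
For the base case N = 1: P(1) = 7, and the closed form gives 7. They agree.
Inductive step: suppose the statement holds for some j ≥ 1, so P(j) = j(j^3 + 5j^2 + 3j - 2).
Then P(j+1) = P(j) + (4j^3 + 21j^2 + 25j + 7) = (j(j^3 + 5j^2 + 3j - 2)) + (4j^3 + 21j^2 + 25j + 7).
Simplifying, P(j+1) = (j + 1)(j^3 + 8j^2 + 16j + 7) = (j+1)((j+1)^3 + 5(j+1)^2 + 3(j+1) - 2),
which is the closed form with N = j+1.
By the principle of mathematical induction, the result holds for all N ≥ 1.

P(N) = N(N^3 + 5N^2 + 3N - 2)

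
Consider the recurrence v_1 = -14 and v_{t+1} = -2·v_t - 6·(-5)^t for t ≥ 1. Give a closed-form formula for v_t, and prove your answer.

v_t = -(-2)^(t + 1) + 2(-5)^t

Computing the first terms: v_1 = -14, v_2 = 58, v_3 = -266. This suggests v_t = -(-2)^(t + 1) + 2(-5)^t.
Base case (t = 1): the formula gives -14 = -14 = v_1.
Inductive step: assume the claim holds for t = m, so v_m = -(-2)^(m + 1) + 2(-5)^m.
Then v_{m+1} = -2·v_m - 6·(-5)^m = -2·(-(-2)^(m + 1) + 2(-5)^m) - 6·(-5)^m = -(-2)^(m + 2) + 2(-5)^(m + 1) = -(-2)^((m+1) + 1) + 2(-5)^(m+1),
which is the claimed formula at t = m+1.
Hence, by induction on t, the claim holds for every t ≥ 1.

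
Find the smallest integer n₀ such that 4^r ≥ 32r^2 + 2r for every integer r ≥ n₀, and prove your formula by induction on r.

At r = 4: 256 < 520, so the inequality fails and n₀ ≥ 5. We prove 4^r ≥ 32r^2 + 2r for all r ≥ 5.
Base case (r = 5): 4^r = 1024 and 32r^2 + 2r = 810, so 1024 ≥ 810.
For the inductive step, assume it holds for an arbitrary j ≥ 5, so 4^j ≥ 32j^2 + 2j.
Then 4^(j + 1) = 4·(4^j) ≥ 4·(32j^2 + 2j).
Also, for j ≥ 5 we have 4·(32j^2 + 2j) ≥ 32(j+1)^2 + 2(j+1), since 4·(32j^2 + 2j) − (32(j+1)^2 + 2(j+1)) = 96j^2 - 58j - 34, which is nonnegative for all j ≥ 5.
Combining, 4^(j + 1) ≥ 32(j+1)^2 + 2(j+1).
By the principle of mathematical induction, the result holds for all r ≥ 5.
Hence the smallest such n₀ is 5.

n₀ = 5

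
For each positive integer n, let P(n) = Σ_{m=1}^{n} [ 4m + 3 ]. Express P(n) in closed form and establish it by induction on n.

P(n) = n(2n + 5)

We claim P(n) = n(2n + 5) for all n ≥ 1.
Base case (n = 1): P(1) = 7, and the closed form gives 7. They agree.
Suppose the result is true for n = m, so P(m) = m(2m + 5).
Then P(m+1) = P(m) + (4m + 7) = (m(2m + 5)) + (4m + 7).
Simplifying, P(m+1) = (m + 1)(2m + 7) = (m+1)(2(m+1) + 5),
which is the closed form with n = m+1.
This completes the induction.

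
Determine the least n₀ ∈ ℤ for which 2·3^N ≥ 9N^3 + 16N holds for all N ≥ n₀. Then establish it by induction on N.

At N = 6: 1458 < 2040, so the inequality fails and n₀ ≥ 7. We prove 2·3^N ≥ 9N^3 + 16N for all N ≥ 7.
Base step (N = 7): 2·3^N = 4374 and 9N^3 + 16N = 3199, so 4374 ≥ 3199.
Suppose the result is true for N = r, so 2·3^r ≥ 9r^3 + 16r.
Then 2·3^(r + 1) = 3·(2·3^r) ≥ 3·(9r^3 + 16r).
Also, for r ≥ 7 we have 3·(9r^3 + 16r) ≥ 9(r+1)^3 + 16(r+1), since 3·(9r^3 + 16r) − (9(r+1)^3 + 16(r+1)) = 18r^3 - 27r^2 + 5r - 25, which is nonnegative for all r ≥ 7.
Combining, 2·3^(r + 1) ≥ 9(r+1)^3 + 16(r+1).
This completes the induction.
Hence the smallest such n₀ is 7.

n₀ = 7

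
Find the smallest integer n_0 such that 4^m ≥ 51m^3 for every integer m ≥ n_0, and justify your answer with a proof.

At m = 7: 16384 < 17493, so the inequality fails and n_0 ≥ 8. We prove 4^m ≥ 51m^3 for all m ≥ 8.
Base case (m = 8): 4^m = 65536 and 51m^3 = 26112, so 65536 ≥ 26112.
Inductive step: suppose the statement holds for some r ≥ 8, so 4^r ≥ 51r^3.
Then 4^(r + 1) = 4·(4^r) ≥ 4·(51r^3).
Also, for r ≥ 8 we have 4·(51r^3) ≥ 51(r+1)^3, since 4 ≥ (1 + 1/r)^3 for all r ≥ 8.
Combining, 4^(r + 1) ≥ 51(r+1)^3.
By induction, the statement is established for all m ≥ 8.
Hence the smallest such n_0 is 8.

n_0 = 8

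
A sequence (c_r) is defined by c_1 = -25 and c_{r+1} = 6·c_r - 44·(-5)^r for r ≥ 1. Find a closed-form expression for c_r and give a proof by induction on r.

Computing the first terms: c_1 = -25, c_2 = 70, c_3 = -680. This suggests c_r = 4(-5)^r - 5·6^(r - 1).
When r = 1: the formula gives -25 = -25 = c_1.
For the inductive step, assume it holds for an arbitrary j ≥ 1, so c_j = 4(-5)^j - 5·6^(j - 1).
Then c_{j+1} = 6·c_j - 44·(-5)^j = 6·(4(-5)^j - 5·6^(j - 1)) - 44·(-5)^j = 4(-5)^(j + 1) - 5·6^j = 4(-5)^(j+1) - 5·6^((j+1) - 1),
which is the claimed formula at r = j+1.
Hence, by induction on r, the claim holds for every r ≥ 1.

c_r = 4(-5)^r - 5·6^(r - 1)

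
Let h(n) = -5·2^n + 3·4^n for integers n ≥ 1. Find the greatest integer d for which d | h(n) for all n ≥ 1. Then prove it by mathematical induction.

Computing the first values: h(1) = 2 and h(2) = 28; gcd(2, 28) = 2, so d ≤ 2.
We prove 2 | -5·2^n + 3·4^n for all n ≥ 1 by induction on n.
Base step (n = 1): h(1) = 2 = 2·(1), so 2 | h(1).
For the inductive step, assume it holds for an arbitrary p ≥ 1, i.e. 2 | h(p). Then
h(p+1) − 4·h(p) = (-5·2^(p+1) + 3·4^(p+1)) − 4·(-5·2^p + 3·4^p) = (-5)·2^p·(2 − 4) = (10)·2^p. Since 2 | h(p) by the inductive hypothesis, 2 | 4·h(p); and 2 | 10 since 10 = 2·5. Therefore 2 | h(p+1).
This completes the induction.
Therefore the largest such d is 2.

d = 2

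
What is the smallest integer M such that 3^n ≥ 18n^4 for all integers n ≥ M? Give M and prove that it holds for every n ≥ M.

M = 12

At n = 11: 177147 < 263538, so the inequality fails and M ≥ 12. We prove 3^n ≥ 18n^4 for all n ≥ 12.
When n = 12: 3^n = 531441 and 18n^4 = 373248, so 531441 ≥ 373248.
Inductive step: suppose the statement holds for some i ≥ 12, so 3^i ≥ 18i^4.
Then 3^(i + 1) = 3·(3^i) ≥ 3·(18i^4).
Also, for i ≥ 12 we have 3·(18i^4) ≥ 18(i+1)^4, since 3 ≥ (1 + 1/i)^4 for all i ≥ 12.
Combining, 3^(i + 1) ≥ 18(i+1)^4.
By the principle of mathematical induction, the result holds for all n ≥ 12.
Hence the smallest such M is 12.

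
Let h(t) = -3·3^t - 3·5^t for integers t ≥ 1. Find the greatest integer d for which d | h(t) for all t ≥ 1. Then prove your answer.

Computing the first values: h(1) = -24 and h(2) = -102; gcd(-24, -102) = 6, so d ≤ 6.
We prove 6 | -3·3^t - 3·5^t for all t ≥ 1 by induction on t.
Base case (t = 1): h(1) = -24 = 6·(-4), so 6 | h(1).
Inductive step: assume the claim holds for t = p, i.e. 6 | h(p). Then
h(p+1) − 5·h(p) = (-3·3^(p+1) - 3·5^(p+1)) − 5·(-3·3^p - 3·5^p) = (-3)·3^p·(3 − 5) = (6)·3^p. Since 6 | h(p) by the inductive hypothesis, 6 | 5·h(p); and 6 | 6 since 6 = 6·1. Therefore 6 | h(p+1).
Hence, by induction on t, the claim holds for every t ≥ 1.
Therefore the largest such d is 6.

d = 6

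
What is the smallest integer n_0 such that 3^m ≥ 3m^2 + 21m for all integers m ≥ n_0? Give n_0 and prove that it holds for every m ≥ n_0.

n_0 = 5

At m = 4: 81 < 132, so the inequality fails and n_0 ≥ 5. We prove 3^m ≥ 3m^2 + 21m for all m ≥ 5.
For the base case m = 5: 3^m = 243 and 3m^2 + 21m = 180, so 243 ≥ 180.
For the inductive step, assume it holds for an arbitrary i ≥ 5, so 3^i ≥ 3i^2 + 21i.
Then 3^(i + 1) = 3·(3^i) ≥ 3·(3i^2 + 21i).
Also, for i ≥ 5 we have 3·(3i^2 + 21i) ≥ 3(i+1)^2 + 21(i+1), since 3·(3i^2 + 21i) − (3(i+1)^2 + 21(i+1)) = 6i^2 + 36i - 24, which is nonnegative for all i ≥ 5.
Combining, 3^(i + 1) ≥ 3(i+1)^2 + 21(i+1).
This completes the induction.
Hence the smallest such n_0 is 5.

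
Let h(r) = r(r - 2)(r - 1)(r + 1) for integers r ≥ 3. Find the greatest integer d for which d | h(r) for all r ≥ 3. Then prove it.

Computing the first values: h(3) = 24 and h(4) = 120; gcd(24, 120) = 24, so d ≤ 24.
We prove 24 | r(r - 2)(r - 1)(r + 1) for all r ≥ 3 by induction on r.
For the base case r = 3: h(3) = 24 = 24·(1), so 24 | h(3).
For the inductive step, assume it holds for an arbitrary j ≥ 3, i.e. 24 | h(j). Then
h(j+1) − h(j) = (j-1)·j·(j+1)·(j+2) − (j-2)·(j-1)·j·(j+1) = (j-1)·j·(j+1)·[(j+2) − (j-2)] = 4·(j-1)·j·(j+1). The product of 3 consecutive integers is divisible by (3)! = 6, so h(j+1) − h(j) is divisible by 4·6 = 24. By the inductive hypothesis 24 | h(j), hence 24 | h(j+1).
By the principle of mathematical induction, the result holds for all r ≥ 3.
Therefore the largest such d is 24.

d = 24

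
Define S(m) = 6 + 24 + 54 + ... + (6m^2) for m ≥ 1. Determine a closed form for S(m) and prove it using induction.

S(m) = m(m + 1)(2m + 1)

We claim S(m) = m(m + 1)(2m + 1) for all m ≥ 1.
For the base case m = 1: S(1) = 6, and the closed form gives 6. They agree.
For the inductive step, assume it holds for an arbitrary r ≥ 1, so S(r) = r(2r^2 + 3r + 1).
Then S(r+1) = S(r) + (6(r + 1)^2) = (r(2r^2 + 3r + 1)) + (6(r + 1)^2).
Simplifying, S(r+1) = (r + 1)(r + 2)(2r + 3) = (r+1)((r+1) + 1)(2(r+1) + 1),
which is the closed form with m = r+1.
Hence, by induction on m, the claim holds for every m ≥ 1.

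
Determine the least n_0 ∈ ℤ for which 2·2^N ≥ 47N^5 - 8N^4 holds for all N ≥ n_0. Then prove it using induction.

n_0 = 29

At N = 28: 536870912 < 803970048, so the inequality fails and n_0 ≥ 29. We prove 2·2^N ≥ 47N^5 - 8N^4 for all N ≥ 29.
For the base case N = 29: 2·2^N = 1073741824 and 47N^5 - 8N^4 = 958365755, so 1073741824 ≥ 958365755.
Suppose the result is true for N = j, so 2·2^j ≥ 47j^5 - 8j^4.
Then 2·2^(j + 1) = 2·(2·2^j) ≥ 2·(47j^5 - 8j^4).
Also, for j ≥ 29 we have 2·(47j^5 - 8j^4) ≥ 47(j+1)^5 - 8(j+1)^4, since 2·(47j^5 - 8j^4) − (47(j+1)^5 - 8(j+1)^4) = 47j^5 - 243j^4 - 438j^3 - 422j^2 - 203j - 39, which is nonnegative for all j ≥ 29.
Combining, 2·2^(j + 1) ≥ 47(j+1)^5 - 8(j+1)^4.
By the principle of mathematical induction, the result holds for all N ≥ 29.
Hence the smallest such n_0 is 29.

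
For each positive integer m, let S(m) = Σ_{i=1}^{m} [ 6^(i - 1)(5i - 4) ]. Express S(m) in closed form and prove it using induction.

We claim S(m) = 6^m(m - 1) + 1 for all m ≥ 1.
For the base case m = 1: S(1) = 1, and the closed form gives 1. They agree.
For the inductive step, assume it holds for an arbitrary i ≥ 1, so S(i) = 6^i(i - 1) + 1.
Then S(i+1) = S(i) + (6^i(5i + 1)) = (6^i(i - 1) + 1) + (6^i(5i + 1)).
Simplifying, S(i+1) = 6^(i + 1)i + 1 = 6^(i+1)((i+1) - 1) + 1,
which is the closed form with m = i+1.
By the principle of mathematical induction, the result holds for all m ≥ 1.

S(m) = 6^m(m - 1) + 1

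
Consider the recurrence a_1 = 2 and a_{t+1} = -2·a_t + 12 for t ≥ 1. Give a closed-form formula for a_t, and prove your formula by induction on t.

a_t = (-2)^t + 4

Computing the first terms: a_1 = 2, a_2 = 8, a_3 = -4. This suggests a_t = (-2)^t + 4.
When t = 1: the formula gives 2 = 2 = a_1.
Inductive step: assume the claim holds for t = k, so a_k = (-2)^k + 4.
Then a_{k+1} = -2·a_k + 12 = -2·((-2)^k + 4) + 12 = (-2)^(k + 1) + 4,
which is the claimed formula at t = k+1.
By induction, the statement is established for all t ≥ 1.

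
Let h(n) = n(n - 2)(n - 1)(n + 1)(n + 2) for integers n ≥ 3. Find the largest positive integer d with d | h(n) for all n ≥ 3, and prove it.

d = 120

Computing the first values: h(3) = 120 and h(4) = 720; gcd(120, 720) = 120, so d ≤ 120.
We prove 120 | n(n - 2)(n - 1)(n + 1)(n + 2) for all n ≥ 3 by induction on n.
When n = 3: h(3) = 120 = 120·(1), so 120 | h(3).
For the inductive step, assume it holds for an arbitrary j ≥ 3, i.e. 120 | h(j). Then
h(j+1) − h(j) = (j-1)·j·(j+1)·(j+2)·(j+3) − (j-2)·(j-1)·j·(j+1)·(j+2) = (j-1)·j·(j+1)·(j+2)·[(j+3) − (j-2)] = 5·(j-1)·j·(j+1)·(j+2). The product of 4 consecutive integers is divisible by (4)! = 24, so h(j+1) − h(j) is divisible by 5·24 = 120. By the inductive hypothesis 120 | h(j), hence 120 | h(j+1).
By the principle of mathematical induction, the result holds for all n ≥ 3.
Therefore the largest such d is 120.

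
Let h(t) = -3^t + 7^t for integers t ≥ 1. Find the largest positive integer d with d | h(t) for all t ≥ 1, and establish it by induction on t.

d = 4

Computing the first values: h(1) = 4 and h(2) = 40; gcd(4, 40) = 4, so d ≤ 4.
We prove 4 | -3^t + 7^t for all t ≥ 1 by induction on t.
When t = 1: h(1) = 4 = 4·(1), so 4 | h(1).
Suppose the result is true for t = i, i.e. 4 | h(i). Then
7^{i+1} − 3^{i+1} = 7·7^i − 3·3^i = 7·(7^i − 3^i) + (4)·3^i. The first term is divisible by 4 by the inductive hypothesis, and the second term (4)·3^i is divisible by 4 since 4 | 4. Hence 4 | h(i+1).
This completes the induction.
Therefore the largest such d is 4.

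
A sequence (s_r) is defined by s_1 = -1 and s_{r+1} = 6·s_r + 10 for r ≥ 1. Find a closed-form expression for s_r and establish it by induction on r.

Computing the first terms: s_1 = -1, s_2 = 4, s_3 = 34. This suggests s_r = 6^(r - 1) - 2.
Base step (r = 1): the formula gives -1 = -1 = s_1.
Inductive step: suppose the statement holds for some m ≥ 1, so s_m = 6^(m - 1) - 2.
Then s_{m+1} = 6·s_m + 10 = 6·(6^(m - 1) - 2) + 10 = 6^m - 2 = 6^((m+1) - 1) - 2,
which is the claimed formula at r = m+1.
By the principle of mathematical induction, the result holds for all r ≥ 1.

s_r = 6^(r - 1) - 2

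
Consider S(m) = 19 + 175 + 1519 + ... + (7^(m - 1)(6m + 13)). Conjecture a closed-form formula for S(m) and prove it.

We claim S(m) = 7^m(m + 2) - 2 for all m ≥ 1.
For the base case m = 1: S(1) = 19, and the closed form gives 19. They agree.
Inductive step: assume the claim holds for m = j, so S(j) = 7^j(j + 2) - 2.
Then S(j+1) = S(j) + (7^j(6j + 19)) = (7^j(j + 2) - 2) + (7^j(6j + 19)).
Simplifying, S(j+1) = 7·7^j·j + 21·7^j - 2 = 7^(j+1)((j+1) + 2) - 2,
which is the closed form with m = j+1.
By the principle of mathematical induction, the result holds for all m ≥ 1.

S(m) = 7^m(m + 2) - 2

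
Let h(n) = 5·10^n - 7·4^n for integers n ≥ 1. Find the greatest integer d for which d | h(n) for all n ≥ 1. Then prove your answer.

Computing the first values: h(1) = 22 and h(2) = 388; gcd(22, 388) = 2, so d ≤ 2.
We prove 2 | 5·10^n - 7·4^n for all n ≥ 1 by induction on n.
Base step (n = 1): h(1) = 22 = 2·(11), so 2 | h(1).
Suppose the result is true for n = p, i.e. 2 | h(p). Then
h(p+1) − 10·h(p) = (5·10^(p+1) - 7·4^(p+1)) − 10·(5·10^p - 7·4^p) = (-7)·4^p·(4 − 10) = (42)·4^p. Since 2 | h(p) by the inductive hypothesis, 2 | 10·h(p); and 2 | 42 since 42 = 2·21. Therefore 2 | h(p+1).
By the principle of mathematical induction, the result holds for all n ≥ 1.
Therefore the largest such d is 2.

d = 2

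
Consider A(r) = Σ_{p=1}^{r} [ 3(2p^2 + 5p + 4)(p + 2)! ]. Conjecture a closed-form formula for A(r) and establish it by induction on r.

We claim A(r) = (6r + 3)(r + 3)! - 18 for all r ≥ 1.
For the base case r = 1: A(1) = 198, and the closed form gives 198. They agree.
Suppose the result is true for r = p, so A(p) = (6p + 3)(p + 3)! - 18.
Then A(p+1) = A(p) + (3(2p^2 + 9p + 11)(p + 3)!) = ((6p + 3)(p + 3)! - 18) + (3(2p^2 + 9p + 11)(p + 3)!).
Simplifying, A(p+1) = (6(p+1) + 3)((p+1) + 3)! - 18,
which is the closed form with r = p+1.
By the principle of mathematical induction, the result holds for all r ≥ 1.

A(r) = (6r + 3)(r + 3)! - 18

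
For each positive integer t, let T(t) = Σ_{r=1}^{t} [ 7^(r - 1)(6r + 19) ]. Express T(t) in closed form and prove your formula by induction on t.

T(t) = 7^t(t + 3) - 3

We claim T(t) = 7^t(t + 3) - 3 for all t ≥ 1.
For the base case t = 1: T(1) = 25, and the closed form gives 25. They agree.
Suppose the result is true for t = r, so T(r) = 7^r(r + 3) - 3.
Then T(r+1) = T(r) + (7^r(6r + 25)) = (7^r(r + 3) - 3) + (7^r(6r + 25)).
Simplifying, T(r+1) = 7·7^r·r + 28·7^r - 3 = 7^(r+1)((r+1) + 3) - 3,
which is the closed form with t = r+1.
This completes the induction.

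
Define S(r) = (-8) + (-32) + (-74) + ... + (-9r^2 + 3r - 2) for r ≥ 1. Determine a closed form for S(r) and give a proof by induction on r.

S(r) = -r(3r^2 + 3r + 2)

We claim S(r) = -r(3r^2 + 3r + 2) for all r ≥ 1.
When r = 1: S(1) = -8, and the closed form gives -8. They agree.
Inductive step: suppose the statement holds for some i ≥ 1, so S(i) = i(-3i^2 - 3i - 2).
Then S(i+1) = S(i) + (3i - 9(i + 1)^2 + 1) = (i(-3i^2 - 3i - 2)) + (3i - 9(i + 1)^2 + 1).
Simplifying, S(i+1) = -(i + 1)(3i^2 + 9i + 8) = -(i+1)(3(i+1)^2 + 3(i+1) + 2),
which is the closed form with r = i+1.
By the principle of mathematical induction, the result holds for all r ≥ 1.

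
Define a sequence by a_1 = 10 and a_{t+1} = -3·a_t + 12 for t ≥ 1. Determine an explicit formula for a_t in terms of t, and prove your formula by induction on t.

Computing the first terms: a_1 = 10, a_2 = -18, a_3 = 66. This suggests a_t = 7(-3)^(t - 1) + 3.
When t = 1: the formula gives 10 = 10 = a_1.
Suppose the result is true for t = i, so a_i = 7(-3)^(i - 1) + 3.
Then a_{i+1} = -3·a_i + 12 = -3·(7(-3)^(i - 1) + 3) + 12 = 7(-3)^i + 3 = 7(-3)^((i+1) - 1) + 3,
which is the claimed formula at t = i+1.
This completes the induction.

a_t = 7(-3)^(t - 1) + 3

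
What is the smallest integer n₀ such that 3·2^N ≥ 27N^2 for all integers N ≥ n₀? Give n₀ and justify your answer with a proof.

At N = 9: 1536 < 2187, so the inequality fails and n₀ ≥ 10. We prove 3·2^N ≥ 27N^2 for all N ≥ 10.
Base step (N = 10): 3·2^N = 3072 and 27N^2 = 2700, so 3072 ≥ 2700.
Inductive step: assume the claim holds for N = k, so 3·2^k ≥ 27k^2.
Then 3·2^(k + 1) = 2·(3·2^k) ≥ 2·(27k^2).
Also, for k ≥ 10 we have 2·(27k^2) ≥ 27(k+1)^2, since 2 ≥ (1 + 1/k)^2 for all k ≥ 10.
Combining, 3·2^(k + 1) ≥ 27(k+1)^2.
This completes the induction.
Hence the smallest such n₀ is 10.

n₀ = 10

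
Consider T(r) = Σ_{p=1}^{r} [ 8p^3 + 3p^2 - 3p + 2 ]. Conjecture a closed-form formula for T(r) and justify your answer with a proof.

T(r) = r(2r^3 + 5r^2 + 2r + 1)

We claim T(r) = r(2r^3 + 5r^2 + 2r + 1) for all r ≥ 1.
Base case (r = 1): T(1) = 10, and the closed form gives 10. They agree.
Suppose the result is true for r = p, so T(p) = p(2p^3 + 5p^2 + 2p + 1).
Then T(p+1) = T(p) + (8p^3 + 27p^2 + 27p + 10) = (p(2p^3 + 5p^2 + 2p + 1)) + (8p^3 + 27p^2 + 27p + 10).
Simplifying, T(p+1) = (p + 1)(2p^3 + 11p^2 + 18p + 10) = (p+1)(2(p+1)^3 + 5(p+1)^2 + 2(p+1) + 1),
which is the closed form with r = p+1.
This completes the induction.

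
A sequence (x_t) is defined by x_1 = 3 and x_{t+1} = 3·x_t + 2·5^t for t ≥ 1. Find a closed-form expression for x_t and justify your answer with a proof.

Computing the first terms: x_1 = 3, x_2 = 19, x_3 = 107. This suggests x_t = -2·3^(t - 1) + 5^t.
Base step (t = 1): the formula gives 3 = 3 = x_1.
Suppose the result is true for t = r, so x_r = -2·3^(r - 1) + 5^r.
Then x_{r+1} = 3·x_r + 2·5^r = 3·(-2·3^(r - 1) + 5^r) + 2·5^r = -2·3^r + 5^(r + 1) = -2·3^((r+1) - 1) + 5^(r+1),
which is the claimed formula at t = r+1.
Hence, by induction on t, the claim holds for every t ≥ 1.

x_t = -2·3^(t - 1) + 5^t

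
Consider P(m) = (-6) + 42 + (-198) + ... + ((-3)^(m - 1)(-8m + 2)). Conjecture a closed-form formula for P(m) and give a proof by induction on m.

P(m) = 2(-3)^m·m

We claim P(m) = 2(-3)^m·m for all m ≥ 1.
Base step (m = 1): P(1) = -6, and the closed form gives -6. They agree.
For the inductive step, assume it holds for an arbitrary p ≥ 1, so P(p) = 2(-3)^p·p.
Then P(p+1) = P(p) + ((-3)^p(-8p - 6)) = (2(-3)^p·p) + ((-3)^p(-8p - 6)).
Simplifying, P(p+1) = (-3)^(p + 1)(2p + 2) = 2(-3)^(p+1)·(p+1),
which is the closed form with m = p+1.
By the principle of mathematical induction, the result holds for all m ≥ 1.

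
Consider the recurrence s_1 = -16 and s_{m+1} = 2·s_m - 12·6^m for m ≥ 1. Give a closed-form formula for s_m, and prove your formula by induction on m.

s_m = 2^m - 3·6^m

Computing the first terms: s_1 = -16, s_2 = -104, s_3 = -640. This suggests s_m = 2^m - 3·6^m.
Base step (m = 1): the formula gives -16 = -16 = s_1.
Inductive step: assume the claim holds for m = p, so s_p = 2^p - 3·6^p.
Then s_{p+1} = 2·s_p - 12·6^p = 2·(2^p - 3·6^p) - 12·6^p = 2^(p + 1) - 3·6^(p + 1),
which is the claimed formula at m = p+1.
This completes the induction.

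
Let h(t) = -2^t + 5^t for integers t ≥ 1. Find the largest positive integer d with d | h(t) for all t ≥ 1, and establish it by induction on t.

d = 3

Computing the first values: h(1) = 3 and h(2) = 21; gcd(3, 21) = 3, so d ≤ 3.
We prove 3 | -2^t + 5^t for all t ≥ 1 by induction on t.
Base case (t = 1): h(1) = 3 = 3·(1), so 3 | h(1).
Inductive step: suppose the statement holds for some j ≥ 1, i.e. 3 | h(j). Then
5^{j+1} − 2^{j+1} = 5·5^j − 2·2^j = 5·(5^j − 2^j) + (3)·2^j. The first term is divisible by 3 by the inductive hypothesis, and the second term (3)·2^j is divisible by 3 since 3 | 3. Hence 3 | h(j+1).
By the principle of mathematical induction, the result holds for all t ≥ 1.
Therefore the largest such d is 3.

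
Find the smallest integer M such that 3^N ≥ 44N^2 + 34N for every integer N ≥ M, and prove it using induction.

At N = 7: 2187 < 2394, so the inequality fails and M ≥ 8. We prove 3^N ≥ 44N^2 + 34N for all N ≥ 8.
Base step (N = 8): 3^N = 6561 and 44N^2 + 34N = 3088, so 6561 ≥ 3088.
For the inductive step, assume it holds for an arbitrary p ≥ 8, so 3^p ≥ 44p^2 + 34p.
Then 3^(p + 1) = 3·(3^p) ≥ 3·(44p^2 + 34p).
Also, for p ≥ 8 we have 3·(44p^2 + 34p) ≥ 44(p+1)^2 + 34(p+1), since 3·(44p^2 + 34p) − (44(p+1)^2 + 34(p+1)) = 88p^2 - 20p - 78, which is nonnegative for all p ≥ 8.
Combining, 3^(p + 1) ≥ 44(p+1)^2 + 34(p+1).
Hence, by induction on N, the claim holds for every N ≥ 8.
Hence the smallest such M is 8.

M = 8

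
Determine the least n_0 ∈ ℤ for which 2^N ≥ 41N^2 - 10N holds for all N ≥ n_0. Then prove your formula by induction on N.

At N = 12: 4096 < 5784, so the inequality fails and n_0 ≥ 13. We prove 2^N ≥ 41N^2 - 10N for all N ≥ 13.
Base step (N = 13): 2^N = 8192 and 41N^2 - 10N = 6799, so 8192 ≥ 6799.
For the inductive step, assume it holds for an arbitrary p ≥ 13, so 2^p ≥ 41p^2 - 10p.
Then 2^(p + 1) = 2·(2^p) ≥ 2·(41p^2 - 10p).
Also, for p ≥ 13 we have 2·(41p^2 - 10p) ≥ 41(p+1)^2 - 10(p+1), since 2·(41p^2 - 10p) − (41(p+1)^2 - 10(p+1)) = 41p^2 - 92p - 31, which is nonnegative for all p ≥ 13.
Combining, 2^(p + 1) ≥ 41(p+1)^2 - 10(p+1).
By the principle of mathematical induction, the result holds for all N ≥ 13.
Hence the smallest such n_0 is 13.

n_0 = 13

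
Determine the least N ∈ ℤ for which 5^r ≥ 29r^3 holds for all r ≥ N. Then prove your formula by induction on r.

At r = 5: 3125 < 3625, so the inequality fails and N ≥ 6. We prove 5^r ≥ 29r^3 for all r ≥ 6.
When r = 6: 5^r = 15625 and 29r^3 = 6264, so 15625 ≥ 6264.
For the inductive step, assume it holds for an arbitrary p ≥ 6, so 5^p ≥ 29p^3.
Then 5^(p + 1) = 5·(5^p) ≥ 5·(29p^3).
Also, for p ≥ 6 we have 5·(29p^3) ≥ 29(p+1)^3, since 5 ≥ (1 + 1/p)^3 for all p ≥ 6.
Combining, 5^(p + 1) ≥ 29(p+1)^3.
This completes the induction.
Hence the smallest such N is 6.

N = 6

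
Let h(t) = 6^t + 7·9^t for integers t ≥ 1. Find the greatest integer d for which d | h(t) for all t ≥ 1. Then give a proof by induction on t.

Computing the first values: h(1) = 69 and h(2) = 603; gcd(69, 603) = 3, so d ≤ 3.
We prove 3 | 6^t + 7·9^t for all t ≥ 1 by induction on t.
Base case (t = 1): h(1) = 69 = 3·(23), so 3 | h(1).
Inductive step: suppose the statement holds for some k ≥ 1, i.e. 3 | h(k). Then
h(k+1) − 9·h(k) = (6^(k+1) + 7·9^(k+1)) − 9·(6^k + 7·9^k) = (1)·6^k·(6 − 9) = (-3)·6^k. Since 3 | h(k) by the inductive hypothesis, 3 | 9·h(k); and 3 | -3 since -3 = 3·-1. Therefore 3 | h(k+1).
This completes the induction.
Therefore the largest such d is 3.

d = 3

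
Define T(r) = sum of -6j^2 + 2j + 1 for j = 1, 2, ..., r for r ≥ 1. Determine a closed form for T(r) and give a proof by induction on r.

T(r) = -r(2r^2 + 2r - 1)

We claim T(r) = -r(2r^2 + 2r - 1) for all r ≥ 1.
For the base case r = 1: T(1) = -3, and the closed form gives -3. They agree.
Inductive step: suppose the statement holds for some j ≥ 1, so T(j) = j(-2j^2 - 2j + 1).
Then T(j+1) = T(j) + (2j - 6(j + 1)^2 + 3) = (j(-2j^2 - 2j + 1)) + (2j - 6(j + 1)^2 + 3).
Simplifying, T(j+1) = -(j + 1)(2j^2 + 6j + 3) = -(j+1)(2(j+1)^2 + 2(j+1) - 1),
which is the closed form with r = j+1.
By the principle of mathematical induction, the result holds for all r ≥ 1.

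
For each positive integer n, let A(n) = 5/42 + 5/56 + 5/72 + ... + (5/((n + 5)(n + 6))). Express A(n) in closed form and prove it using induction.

We claim A(n) = 5n/(6(n + 6)) for all n ≥ 1.
For the base case n = 1: A(1) = 5/42, and the closed form gives 5/42. They agree.
Inductive step: assume the claim holds for n = m, so A(m) = 5m/(6(m + 6)).
Then A(m+1) = A(m) + (5/((m + 6)(m + 7))) = (5m/(6(m + 6))) + (5/((m + 6)(m + 7))).
Simplifying, A(m+1) = 5(m + 1)/(6(m + 7)) = 5(m+1)/(6((m+1) + 6)),
which is the closed form with n = m+1.
This completes the induction.

A(n) = 5n/(6(n + 6))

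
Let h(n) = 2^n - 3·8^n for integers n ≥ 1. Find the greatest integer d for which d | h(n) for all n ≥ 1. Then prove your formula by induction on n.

Computing the first values: h(1) = -22 and h(2) = -188; gcd(-22, -188) = 2, so d ≤ 2.
We prove 2 | 2^n - 3·8^n for all n ≥ 1 by induction on n.
When n = 1: h(1) = -22 = 2·(-11), so 2 | h(1).
For the inductive step, assume it holds for an arbitrary k ≥ 1, i.e. 2 | h(k). Then
h(k+1) − 8·h(k) = (2^(k+1) - 3·8^(k+1)) − 8·(2^k - 3·8^k) = (1)·2^k·(2 − 8) = (-6)·2^k. Since 2 | h(k) by the inductive hypothesis, 2 | 8·h(k); and 2 | -6 since -6 = 2·-3. Therefore 2 | h(k+1).
Hence, by induction on n, the claim holds for every n ≥ 1.
Therefore the largest such d is 2.

d = 2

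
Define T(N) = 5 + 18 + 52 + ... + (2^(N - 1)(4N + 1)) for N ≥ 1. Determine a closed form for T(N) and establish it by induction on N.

T(N) = 2^N(4N - 3) + 3

We claim T(N) = 2^N(4N - 3) + 3 for all N ≥ 1.
Base step (N = 1): T(1) = 5, and the closed form gives 5. They agree.
Inductive step: suppose the statement holds for some r ≥ 1, so T(r) = 2^r(4r - 3) + 3.
Then T(r+1) = T(r) + (2^r(4r + 5)) = (2^r(4r - 3) + 3) + (2^r(4r + 5)).
Simplifying, T(r+1) = 2^(r + 1) + 2^(r + 3)r + 3 = 2^(r+1)(4(r+1) - 3) + 3,
which is the closed form with N = r+1.
Hence, by induction on N, the claim holds for every N ≥ 1.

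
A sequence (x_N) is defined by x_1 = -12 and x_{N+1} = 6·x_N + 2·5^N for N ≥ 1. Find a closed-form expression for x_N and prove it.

x_N = -2·5^N - 2·6^(N - 1)

Computing the first terms: x_1 = -12, x_2 = -62, x_3 = -322. This suggests x_N = -2·5^N - 2·6^(N - 1).
For the base case N = 1: the formula gives -12 = -12 = x_1.
Inductive step: assume the claim holds for N = j, so x_j = -2·5^j - 2·6^(j - 1).
Then x_{j+1} = 6·x_j + 2·5^j = 6·(-2·5^j - 2·6^(j - 1)) + 2·5^j = -2·5^(j + 1) - 2·6^j = -2·5^(j+1) - 2·6^((j+1) - 1),
which is the claimed formula at N = j+1.
By the principle of mathematical induction, the result holds for all N ≥ 1.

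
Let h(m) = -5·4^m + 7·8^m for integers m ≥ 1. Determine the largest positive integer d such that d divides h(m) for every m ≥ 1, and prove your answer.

d = 4

Computing the first values: h(1) = 36 and h(2) = 368; gcd(36, 368) = 4, so d ≤ 4.
We prove 4 | -5·4^m + 7·8^m for all m ≥ 1 by induction on m.
For the base case m = 1: h(1) = 36 = 4·(9), so 4 | h(1).
For the inductive step, assume it holds for an arbitrary k ≥ 1, i.e. 4 | h(k). Then
h(k+1) − 8·h(k) = (-5·4^(k+1) + 7·8^(k+1)) − 8·(-5·4^k + 7·8^k) = (-5)·4^k·(4 − 8) = (20)·4^k. Since 4 | h(k) by the inductive hypothesis, 4 | 8·h(k); and 4 | 20 since 20 = 4·5. Therefore 4 | h(k+1).
By the principle of mathematical induction, the result holds for all m ≥ 1.
Therefore the largest such d is 4.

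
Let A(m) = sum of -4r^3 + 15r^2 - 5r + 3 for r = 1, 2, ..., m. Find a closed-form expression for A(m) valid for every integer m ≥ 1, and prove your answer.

We claim A(m) = -m(m^3 - 3m^2 - 4m - 3) for all m ≥ 1.
For the base case m = 1: A(1) = 9, and the closed form gives 9. They agree.
Inductive step: assume the claim holds for m = r, so A(r) = r(-r^3 + 3r^2 + 4r + 3).
Then A(r+1) = A(r) + (-4r^3 + 3r^2 + 13r + 9) = (r(-r^3 + 3r^2 + 4r + 3)) + (-4r^3 + 3r^2 + 13r + 9).
Simplifying, A(r+1) = -(r + 1)(r^3 - 7r - 9) = -(r+1)((r+1)^3 - 3(r+1)^2 - 4(r+1) - 3),
which is the closed form with m = r+1.
Hence, by induction on m, the claim holds for every m ≥ 1.

A(m) = -m(m^3 - 3m^2 - 4m - 3)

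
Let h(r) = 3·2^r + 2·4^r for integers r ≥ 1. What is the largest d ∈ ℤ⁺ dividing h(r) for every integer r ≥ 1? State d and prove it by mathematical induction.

d = 2

Computing the first values: h(1) = 14 and h(2) = 44; gcd(14, 44) = 2, so d ≤ 2.
We prove 2 | 3·2^r + 2·4^r for all r ≥ 1 by induction on r.
For the base case r = 1: h(1) = 14 = 2·(7), so 2 | h(1).
Inductive step: assume the claim holds for r = m, i.e. 2 | h(m). Then
h(m+1) − 4·h(m) = (3·2^(m+1) + 2·4^(m+1)) − 4·(3·2^m + 2·4^m) = (3)·2^m·(2 − 4) = (-6)·2^m. Since 2 | h(m) by the inductive hypothesis, 2 | 4·h(m); and 2 | -6 since -6 = 2·-3. Therefore 2 | h(m+1).
By induction, the statement is established for all r ≥ 1.
Therefore the largest such d is 2.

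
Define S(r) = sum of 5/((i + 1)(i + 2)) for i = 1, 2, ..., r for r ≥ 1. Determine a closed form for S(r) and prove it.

We claim S(r) = 5r/(2(r + 2)) for all r ≥ 1.
Base case (r = 1): S(1) = 5/6, and the closed form gives 5/6. They agree.
Inductive step: assume the claim holds for r = i, so S(i) = 5i/(2(i + 2)).
Then S(i+1) = S(i) + (5/((i + 2)(i + 3))) = (5i/(2(i + 2))) + (5/((i + 2)(i + 3))).
Simplifying, S(i+1) = 5(i + 1)/(2(i + 3)) = 5(i+1)/(2((i+1) + 2)),
which is the closed form with r = i+1.
Hence, by induction on r, the claim holds for every r ≥ 1.

S(r) = 5r/(2(r + 2))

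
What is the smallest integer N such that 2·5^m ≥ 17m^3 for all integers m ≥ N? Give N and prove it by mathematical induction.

N = 4

At m = 3: 250 < 459, so the inequality fails and N ≥ 4. We prove 2·5^m ≥ 17m^3 for all m ≥ 4.
Base case (m = 4): 2·5^m = 1250 and 17m^3 = 1088, so 1250 ≥ 1088.
Suppose the result is true for m = i, so 2·5^i ≥ 17i^3.
Then 2·5^(i + 1) = 5·(2·5^i) ≥ 5·(17i^3).
Also, for i ≥ 4 we have 5·(17i^3) ≥ 17(i+1)^3, since 5 ≥ (1 + 1/i)^3 for all i ≥ 4.
Combining, 2·5^(i + 1) ≥ 17(i+1)^3.
By induction, the statement is established for all m ≥ 4.
Hence the smallest such N is 4.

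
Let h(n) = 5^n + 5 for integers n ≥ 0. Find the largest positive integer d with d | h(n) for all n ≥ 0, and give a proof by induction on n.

Computing the first values: h(0) = 6 and h(1) = 10; gcd(6, 10) = 2, so d ≤ 2.
We prove 2 | 5^n + 5 for all n ≥ 0 by induction on n.
For the base case n = 0: h(0) = 6 = 2·(3), so 2 | h(0).
Inductive step: assume the claim holds for n = r, i.e. 2 | h(r). Then
h(r+1) = 5^(r+1) + 5 = 5·(5^r + 5) - 20 = 5·h(r) - 20. The first term is divisible by 2 by the inductive hypothesis, and -20 is divisible by 2. Hence 2 | h(r+1).
By the principle of mathematical induction, the result holds for all n ≥ 0.
Therefore the largest such d is 2.

d = 2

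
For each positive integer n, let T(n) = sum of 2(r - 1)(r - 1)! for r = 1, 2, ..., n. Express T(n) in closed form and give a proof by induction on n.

We claim T(n) = 2n! - 2 for all n ≥ 1.
Base step (n = 1): T(1) = 0, and the closed form gives 0. They agree.
Inductive step: suppose the statement holds for some r ≥ 1, so T(r) = 2r! - 2.
Then T(r+1) = T(r) + (2r·r!) = (2r! - 2) + (2r·r!).
Simplifying, T(r+1) = 2(r+1)! - 2,
which is the closed form with n = r+1.
Hence, by induction on n, the claim holds for every n ≥ 1.

T(n) = 2n! - 2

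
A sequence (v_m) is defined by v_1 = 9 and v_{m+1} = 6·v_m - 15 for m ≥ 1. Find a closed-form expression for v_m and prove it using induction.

v_m = 6^m + 3

Computing the first terms: v_1 = 9, v_2 = 39, v_3 = 219. This suggests v_m = 6^m + 3.
Base case (m = 1): the formula gives 9 = 9 = v_1.
Inductive step: assume the claim holds for m = p, so v_p = 6^p + 3.
Then v_{p+1} = 6·v_p - 15 = 6·(6^p + 3) - 15 = 6^(p + 1) + 3,
which is the claimed formula at m = p+1.
Hence, by induction on m, the claim holds for every m ≥ 1.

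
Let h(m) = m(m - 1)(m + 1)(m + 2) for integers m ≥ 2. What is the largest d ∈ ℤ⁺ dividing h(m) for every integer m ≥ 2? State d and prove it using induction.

d = 24

Computing the first values: h(2) = 24 and h(3) = 120; gcd(24, 120) = 24, so d ≤ 24.
We prove 24 | m(m - 1)(m + 1)(m + 2) for all m ≥ 2 by induction on m.
Base case (m = 2): h(2) = 24 = 24·(1), so 24 | h(2).
Inductive step: suppose the statement holds for some j ≥ 2, i.e. 24 | h(j). Then
h(j+1) − h(j) = j·(j+1)·(j+2)·(j+3) − (j-1)·j·(j+1)·(j+2) = j·(j+1)·(j+2)·[(j+3) − (j-1)] = 4·j·(j+1)·(j+2). The product of 3 consecutive integers is divisible by (3)! = 6, so h(j+1) − h(j) is divisible by 4·6 = 24. By the inductive hypothesis 24 | h(j), hence 24 | h(j+1).
This completes the induction.
Therefore the largest such d is 24.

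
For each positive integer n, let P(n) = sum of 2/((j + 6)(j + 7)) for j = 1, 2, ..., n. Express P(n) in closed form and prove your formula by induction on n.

We claim P(n) = 2n/(7(n + 7)) for all n ≥ 1.
When n = 1: P(1) = 1/28, and the closed form gives 1/28. They agree.
Suppose the result is true for n = j, so P(j) = 2j/(7(j + 7)).
Then P(j+1) = P(j) + (2/((j + 7)(j + 8))) = (2j/(7(j + 7))) + (2/((j + 7)(j + 8))).
Simplifying, P(j+1) = 2(j + 1)/(7(j + 8)) = 2(j+1)/(7((j+1) + 7)),
which is the closed form with n = j+1.
This completes the induction.

P(n) = 2n/(7(n + 7))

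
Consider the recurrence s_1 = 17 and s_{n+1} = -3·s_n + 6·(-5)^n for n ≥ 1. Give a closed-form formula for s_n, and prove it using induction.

Computing the first terms: s_1 = 17, s_2 = -81, s_3 = 393. This suggests s_n = 2(-3)^(n - 1) - 3(-5)^n.
When n = 1: the formula gives 17 = 17 = s_1.
Suppose the result is true for n = k, so s_k = 2(-3)^(k - 1) - 3(-5)^k.
Then s_{k+1} = -3·s_k + 6·(-5)^k = -3·(2(-3)^(k - 1) - 3(-5)^k) + 6·(-5)^k = 2(-3)^k - 3(-5)^(k + 1) = 2(-3)^((k+1) - 1) - 3(-5)^(k+1),
which is the claimed formula at n = k+1.
Hence, by induction on n, the claim holds for every n ≥ 1.

s_n = 2(-3)^(n - 1) - 3(-5)^n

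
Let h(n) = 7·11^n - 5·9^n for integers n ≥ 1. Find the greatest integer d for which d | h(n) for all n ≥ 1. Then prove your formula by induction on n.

d = 2

Computing the first values: h(1) = 32 and h(2) = 442; gcd(32, 442) = 2, so d ≤ 2.
We prove 2 | 7·11^n - 5·9^n for all n ≥ 1 by induction on n.
When n = 1: h(1) = 32 = 2·(16), so 2 | h(1).
Inductive step: assume the claim holds for n = p, i.e. 2 | h(p). Then
h(p+1) − 11·h(p) = (7·11^(p+1) - 5·9^(p+1)) − 11·(7·11^p - 5·9^p) = (-5)·9^p·(9 − 11) = (10)·9^p. Since 2 | h(p) by the inductive hypothesis, 2 | 11·h(p); and 2 | 10 since 10 = 2·5. Therefore 2 | h(p+1).
By induction, the statement is established for all n ≥ 1.
Therefore the largest such d is 2.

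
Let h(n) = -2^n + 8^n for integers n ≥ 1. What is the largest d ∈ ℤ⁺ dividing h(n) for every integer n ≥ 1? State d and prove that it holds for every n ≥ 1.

d = 6

Computing the first values: h(1) = 6 and h(2) = 60; gcd(6, 60) = 6, so d ≤ 6.
We prove 6 | -2^n + 8^n for all n ≥ 1 by induction on n.
Base step (n = 1): h(1) = 6 = 6·(1), so 6 | h(1).
Inductive step: assume the claim holds for n = j, i.e. 6 | h(j). Then
8^{j+1} − 2^{j+1} = 8·8^j − 2·2^j = 8·(8^j − 2^j) + (6)·2^j. The first term is divisible by 6 by the inductive hypothesis, and the second term (6)·2^j is divisible by 6 since 6 | 6. Hence 6 | h(j+1).
By the principle of mathematical induction, the result holds for all n ≥ 1.
Therefore the largest such d is 6.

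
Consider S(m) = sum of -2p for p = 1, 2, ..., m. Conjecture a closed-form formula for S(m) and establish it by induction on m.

We claim S(m) = -m(m + 1) for all m ≥ 1.
Base case (m = 1): S(1) = -2, and the closed form gives -2. They agree.
Inductive step: suppose the statement holds for some p ≥ 1, so S(p) = p(-p - 1).
Then S(p+1) = S(p) + (-2p - 2) = (p(-p - 1)) + (-2p - 2).
Simplifying, S(p+1) = -(p + 1)(p + 2) = -(p+1)((p+1) + 1),
which is the closed form with m = p+1.
By the principle of mathematical induction, the result holds for all m ≥ 1.

S(m) = -m(m + 1)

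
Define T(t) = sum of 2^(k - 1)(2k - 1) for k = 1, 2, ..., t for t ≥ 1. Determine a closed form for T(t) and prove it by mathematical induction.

We claim T(t) = 2^t(2t - 3) + 3 for all t ≥ 1.
For the base case t = 1: T(1) = 1, and the closed form gives 1. They agree.
Inductive step: assume the claim holds for t = k, so T(k) = 2^k(2k - 3) + 3.
Then T(k+1) = T(k) + (2^k(2k + 1)) = (2^k(2k - 3) + 3) + (2^k(2k + 1)).
Simplifying, T(k+1) = -2^(k + 1) + 2^(k + 2)k + 3 = 2^(k+1)(2(k+1) - 3) + 3,
which is the closed form with t = k+1.
This completes the induction.

T(t) = 2^t(2t - 3) + 3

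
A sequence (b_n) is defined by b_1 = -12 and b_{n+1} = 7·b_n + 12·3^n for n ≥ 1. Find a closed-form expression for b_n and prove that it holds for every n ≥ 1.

b_n = -3^(n + 1) - 3·7^(n - 1)

Computing the first terms: b_1 = -12, b_2 = -48, b_3 = -228. This suggests b_n = -3^(n + 1) - 3·7^(n - 1).
For the base case n = 1: the formula gives -12 = -12 = b_1.
Inductive step: assume the claim holds for n = i, so b_i = -3^(i + 1) - 3·7^(i - 1).
Then b_{i+1} = 7·b_i + 12·3^i = 7·(-3^(i + 1) - 3·7^(i - 1)) + 12·3^i = -3^(i + 2) - 3·7^i = -3^((i+1) + 1) - 3·7^((i+1) - 1),
which is the claimed formula at n = i+1.
Hence, by induction on n, the claim holds for every n ≥ 1.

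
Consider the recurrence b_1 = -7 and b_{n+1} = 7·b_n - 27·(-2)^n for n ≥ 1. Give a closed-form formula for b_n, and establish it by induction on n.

Computing the first terms: b_1 = -7, b_2 = 5, b_3 = -73. This suggests b_n = 3(-2)^n - 7^(n - 1).
Base case (n = 1): the formula gives -7 = -7 = b_1.
Suppose the result is true for n = j, so b_j = 3(-2)^j - 7^(j - 1).
Then b_{j+1} = 7·b_j - 27·(-2)^j = 7·(3(-2)^j - 7^(j - 1)) - 27·(-2)^j = 3(-2)^(j + 1) - 7^j = 3(-2)^(j+1) - 7^((j+1) - 1),
which is the claimed formula at n = j+1.
Hence, by induction on n, the claim holds for every n ≥ 1.

b_n = 3(-2)^n - 7^(n - 1)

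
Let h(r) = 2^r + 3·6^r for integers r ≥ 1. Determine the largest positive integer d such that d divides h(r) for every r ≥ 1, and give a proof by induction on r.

Computing the first values: h(1) = 20 and h(2) = 112; gcd(20, 112) = 4, so d ≤ 4.
We prove 4 | 2^r + 3·6^r for all r ≥ 1 by induction on r.
For the base case r = 1: h(1) = 20 = 4·(5), so 4 | h(1).
For the inductive step, assume it holds for an arbitrary i ≥ 1, i.e. 4 | h(i). Then
h(i+1) − 6·h(i) = (2^(i+1) + 3·6^(i+1)) − 6·(2^i + 3·6^i) = (1)·2^i·(2 − 6) = (-4)·2^i. Since 4 | h(i) by the inductive hypothesis, 4 | 6·h(i); and 4 | -4 since -4 = 4·-1. Therefore 4 | h(i+1).
By induction, the statement is established for all r ≥ 1.
Therefore the largest such d is 4.

d = 4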